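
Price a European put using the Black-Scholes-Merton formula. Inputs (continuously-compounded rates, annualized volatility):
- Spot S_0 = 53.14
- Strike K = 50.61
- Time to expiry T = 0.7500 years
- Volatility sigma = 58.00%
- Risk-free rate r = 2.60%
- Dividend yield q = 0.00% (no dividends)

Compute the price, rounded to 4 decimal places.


d1 = (ln(S/K) + (r - q + 0.5*sigma^2) * T) / (sigma * sqrt(T)) = 0.38708500
d2 = d1 - sigma * sqrt(T) = -0.11520974
exp(-rT) = 0.98068890; exp(-qT) = 1.00000000
P = K * exp(-rT) * N(-d2) - S_0 * exp(-qT) * N(-d1)
N(-d1) = 0.34934664; N(-d2) = 0.54586056
P = 50.6100 * 0.98068890 * 0.54586056 - 53.1400 * 1.00000000 * 0.34934664 = 8.5282

Answer: Price = 8.5282


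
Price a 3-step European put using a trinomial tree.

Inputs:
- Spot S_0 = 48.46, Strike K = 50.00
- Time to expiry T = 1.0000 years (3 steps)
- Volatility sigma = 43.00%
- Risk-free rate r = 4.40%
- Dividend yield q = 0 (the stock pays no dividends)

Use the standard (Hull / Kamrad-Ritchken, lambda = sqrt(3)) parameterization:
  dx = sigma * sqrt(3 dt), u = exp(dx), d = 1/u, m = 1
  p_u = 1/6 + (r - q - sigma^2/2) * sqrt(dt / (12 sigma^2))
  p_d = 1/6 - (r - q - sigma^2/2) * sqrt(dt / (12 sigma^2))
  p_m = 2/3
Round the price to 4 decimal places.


Answer: Price = V(0,0) = 7.4049

Derivation:
dt = T/N = 0.333333; dx = sigma*sqrt(3*dt) = 0.430000
u = exp(dx) = 1.537258; d = 1/u = 0.650509
p_u = 0.147888, p_m = 0.666667, p_d = 0.185446
Discount per step: exp(-r*dt) = 0.985440
Stock lattice S(k, j) with j the centered position index:
  k=0: S(0,+0) = 48.4600
  k=1: S(1,-1) = 31.5237; S(1,+0) = 48.4600; S(1,+1) = 74.4955
  k=2: S(2,-2) = 20.5064; S(2,-1) = 31.5237; S(2,+0) = 48.4600; S(2,+1) = 74.4955; S(2,+2) = 114.5188
  k=3: S(3,-3) = 13.3396; S(3,-2) = 20.5064; S(3,-1) = 31.5237; S(3,+0) = 48.4600; S(3,+1) = 74.4955; S(3,+2) = 114.5188; S(3,+3) = 176.0448
Terminal payoffs V(N, j) = max(K - S_T, 0):
  V(3,-3) = 36.660378; V(3,-2) = 29.493565; V(3,-1) = 18.476329; V(3,+0) = 1.540000; V(3,+1) = 0.000000; V(3,+2) = 0.000000; V(3,+3) = 0.000000
Backward induction: V(k, j) = exp(-r*dt) * [p_u * V(k+1, j+1) + p_m * V(k+1, j) + p_d * V(k+1, j-1)]
  V(2,-2) = exp(-r*dt) * [p_u*18.476329 + p_m*29.493565 + p_d*36.660378] = 28.768264
  V(2,-1) = exp(-r*dt) * [p_u*1.540000 + p_m*18.476329 + p_d*29.493565] = 17.752467
  V(2,+0) = exp(-r*dt) * [p_u*0.000000 + p_m*1.540000 + p_d*18.476329] = 4.388189
  V(2,+1) = exp(-r*dt) * [p_u*0.000000 + p_m*0.000000 + p_d*1.540000] = 0.281428
  V(2,+2) = exp(-r*dt) * [p_u*0.000000 + p_m*0.000000 + p_d*0.000000] = 0.000000
  V(1,-1) = exp(-r*dt) * [p_u*4.388189 + p_m*17.752467 + p_d*28.768264] = 17.559452
  V(1,+0) = exp(-r*dt) * [p_u*0.281428 + p_m*4.388189 + p_d*17.752467] = 6.168067
  V(1,+1) = exp(-r*dt) * [p_u*0.000000 + p_m*0.281428 + p_d*4.388189] = 0.986810
  V(0,+0) = exp(-r*dt) * [p_u*0.986810 + p_m*6.168067 + p_d*17.559452] = 7.404901


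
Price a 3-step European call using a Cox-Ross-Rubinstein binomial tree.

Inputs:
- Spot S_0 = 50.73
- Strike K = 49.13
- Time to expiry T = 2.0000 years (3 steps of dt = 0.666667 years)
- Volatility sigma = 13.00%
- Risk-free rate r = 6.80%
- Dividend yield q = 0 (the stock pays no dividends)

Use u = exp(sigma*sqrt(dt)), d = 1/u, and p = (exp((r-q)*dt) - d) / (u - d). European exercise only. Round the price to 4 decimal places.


Answer: Price = V(0,0) = 8.7652

Derivation:
dt = T/N = 0.666667
u = exp(sigma*sqrt(dt)) = 1.111983; d = 1/u = 0.899295
p = (exp((r-q)*dt) - d) / (u - d) = 0.691539
Discount per step: exp(-r*dt) = 0.955679
Stock lattice S(k, i) with i counting down-moves:
  k=0: S(0,0) = 50.7300
  k=1: S(1,0) = 56.4109; S(1,1) = 45.6212
  k=2: S(2,0) = 62.7279; S(2,1) = 50.7300; S(2,2) = 41.0269
  k=3: S(3,0) = 69.7524; S(3,1) = 56.4109; S(3,2) = 45.6212; S(3,3) = 36.8953
Terminal payoffs V(N, i) = max(S_T - K, 0):
  V(3,0) = 20.622350; V(3,1) = 7.280878; V(3,2) = 0.000000; V(3,3) = 0.000000
Backward induction: V(k, i) = exp(-r*dt) * [p * V(k+1, i) + (1-p) * V(k+1, i+1)].
  V(2,0) = exp(-r*dt) * [p*20.622350 + (1-p)*7.280878] = 15.775412
  V(2,1) = exp(-r*dt) * [p*7.280878 + (1-p)*0.000000] = 4.811851
  V(2,2) = exp(-r*dt) * [p*0.000000 + (1-p)*0.000000] = 0.000000
  V(1,0) = exp(-r*dt) * [p*15.775412 + (1-p)*4.811851] = 11.844280
  V(1,1) = exp(-r*dt) * [p*4.811851 + (1-p)*0.000000] = 3.180099
  V(0,0) = exp(-r*dt) * [p*11.844280 + (1-p)*3.180099] = 8.765214


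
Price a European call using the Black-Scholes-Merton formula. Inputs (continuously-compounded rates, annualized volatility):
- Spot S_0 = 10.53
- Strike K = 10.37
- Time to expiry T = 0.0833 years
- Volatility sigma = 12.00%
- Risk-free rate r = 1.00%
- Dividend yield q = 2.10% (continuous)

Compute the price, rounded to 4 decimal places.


d1 = (ln(S/K) + (r - q + 0.5*sigma^2) * T) / (sigma * sqrt(T)) = 0.43294815
d2 = d1 - sigma * sqrt(T) = 0.39831406
exp(-rT) = 0.99916735; exp(-qT) = 0.99825223
C = S_0 * exp(-qT) * N(d1) - K * exp(-rT) * N(d2)
N(d1) = 0.66747378; N(d2) = 0.65480065
C = 10.5300 * 0.99825223 * 0.66747378 - 10.3700 * 0.99916735 * 0.65480065 = 0.2316

Answer: Price = 0.2316


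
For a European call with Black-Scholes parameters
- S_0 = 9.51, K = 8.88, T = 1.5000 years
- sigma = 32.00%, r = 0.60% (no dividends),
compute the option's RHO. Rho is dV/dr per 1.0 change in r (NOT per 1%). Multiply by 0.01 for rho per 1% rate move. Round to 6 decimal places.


d1 = 0.3938124256; d2 = 0.0018940668
phi(d1) = 0.3691756815; exp(-qT) = 1.0000000000; exp(-rT) = 0.9910403788
N(d2) = 0.5007556229
Rho = K*T*exp(-rT)*N(d2) = 8.8800 * 1.5000 * 0.9910403788 * 0.5007556229 = 6.610304

Answer: Rho = 6.610304


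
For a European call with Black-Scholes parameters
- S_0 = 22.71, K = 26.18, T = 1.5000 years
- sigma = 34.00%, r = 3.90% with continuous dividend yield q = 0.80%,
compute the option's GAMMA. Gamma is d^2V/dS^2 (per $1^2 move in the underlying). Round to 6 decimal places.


Answer: Gamma = 0.041673

Derivation:
d1 = -0.0215901012; d2 = -0.4380033575
phi(d1) = 0.3988493113; exp(-qT) = 0.9880717129; exp(-rT) = 0.9431782404
Gamma = exp(-qT) * phi(d1) / (S * sigma * sqrt(T)) = 0.9880717129 * 0.3988493113 / (22.7100 * 0.3400 * 1.2247448714) = 0.041673


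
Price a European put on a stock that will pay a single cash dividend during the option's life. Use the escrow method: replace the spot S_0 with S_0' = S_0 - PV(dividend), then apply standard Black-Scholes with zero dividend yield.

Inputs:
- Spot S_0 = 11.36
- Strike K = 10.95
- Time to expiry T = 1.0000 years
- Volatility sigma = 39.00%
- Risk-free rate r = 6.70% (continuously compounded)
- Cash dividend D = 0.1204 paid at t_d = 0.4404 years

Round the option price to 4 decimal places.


Answer: Price = 1.2062

Derivation:
PV(D) = D * exp(-r * t_d) = 0.1204 * 0.97092428 = 0.11689928
S_0' = S_0 - PV(D) = 11.3600 - 0.11689928 = 11.24310072
d1 = (ln(S_0'/K) + (r + sigma^2/2)*T) / (sigma*sqrt(T)) = 0.43452619
d2 = d1 - sigma*sqrt(T) = 0.04452619
exp(-rT) = 0.93519520
N(-d1) = 0.33195319; N(-d2) = 0.48224249
P = K * exp(-rT) * N(-d2) - S_0' * N(-d1) = 10.9500 * 0.93519520 * 0.48224249 - 11.24310072 * 0.33195319 = 1.2062


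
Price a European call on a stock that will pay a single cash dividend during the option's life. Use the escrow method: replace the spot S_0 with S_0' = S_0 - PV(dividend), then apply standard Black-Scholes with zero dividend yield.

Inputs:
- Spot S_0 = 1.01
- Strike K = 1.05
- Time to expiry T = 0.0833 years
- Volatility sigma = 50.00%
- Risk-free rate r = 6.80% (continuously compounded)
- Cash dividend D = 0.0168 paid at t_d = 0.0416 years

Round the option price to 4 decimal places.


PV(D) = D * exp(-r * t_d) = 0.0168 * 0.99717520 = 0.01675254
S_0' = S_0 - PV(D) = 1.0100 - 0.01675254 = 0.99324746
d1 = (ln(S_0'/K) + (r + sigma^2/2)*T) / (sigma*sqrt(T)) = -0.27364054
d2 = d1 - sigma*sqrt(T) = -0.41794923
exp(-rT) = 0.99435161
N(d1) = 0.39218044; N(d2) = 0.33799212
C = S_0' * N(d1) - K * exp(-rT) * N(d2) = 0.99324746 * 0.39218044 - 1.0500 * 0.99435161 * 0.33799212 = 0.0366

Answer: Price = 0.0366


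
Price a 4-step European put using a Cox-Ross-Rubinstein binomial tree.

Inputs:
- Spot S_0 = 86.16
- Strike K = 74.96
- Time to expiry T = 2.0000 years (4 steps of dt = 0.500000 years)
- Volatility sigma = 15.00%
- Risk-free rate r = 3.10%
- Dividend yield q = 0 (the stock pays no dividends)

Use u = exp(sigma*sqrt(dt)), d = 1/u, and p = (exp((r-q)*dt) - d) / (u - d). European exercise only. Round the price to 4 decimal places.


dt = T/N = 0.500000
u = exp(sigma*sqrt(dt)) = 1.111895; d = 1/u = 0.899365
p = (exp((r-q)*dt) - d) / (u - d) = 0.547007
Discount per step: exp(-r*dt) = 0.984620
Stock lattice S(k, i) with i counting down-moves:
  k=0: S(0,0) = 86.1600
  k=1: S(1,0) = 95.8009; S(1,1) = 77.4893
  k=2: S(2,0) = 106.5206; S(2,1) = 86.1600; S(2,2) = 69.6912
  k=3: S(3,0) = 118.4397; S(3,1) = 95.8009; S(3,2) = 77.4893; S(3,3) = 62.6778
  k=4: S(4,0) = 131.6926; S(4,1) = 106.5206; S(4,2) = 86.1600; S(4,3) = 69.6912; S(4,4) = 56.3703
Terminal payoffs V(N, i) = max(K - S_T, 0):
  V(4,0) = 0.000000; V(4,1) = 0.000000; V(4,2) = 0.000000; V(4,3) = 5.268804; V(4,4) = 18.589726
Backward induction: V(k, i) = exp(-r*dt) * [p * V(k+1, i) + (1-p) * V(k+1, i+1)].
  V(3,0) = exp(-r*dt) * [p*0.000000 + (1-p)*0.000000] = 0.000000
  V(3,1) = exp(-r*dt) * [p*0.000000 + (1-p)*0.000000] = 0.000000
  V(3,2) = exp(-r*dt) * [p*0.000000 + (1-p)*5.268804] = 2.350020
  V(3,3) = exp(-r*dt) * [p*5.268804 + (1-p)*18.589726] = 11.129237
  V(2,0) = exp(-r*dt) * [p*0.000000 + (1-p)*0.000000] = 0.000000
  V(2,1) = exp(-r*dt) * [p*0.000000 + (1-p)*2.350020] = 1.048169
  V(2,2) = exp(-r*dt) * [p*2.350020 + (1-p)*11.129237] = 6.229629
  V(1,0) = exp(-r*dt) * [p*0.000000 + (1-p)*1.048169] = 0.467510
  V(1,1) = exp(-r*dt) * [p*1.048169 + (1-p)*6.229629] = 3.343110
  V(0,0) = exp(-r*dt) * [p*0.467510 + (1-p)*3.343110] = 1.742910

Answer: Price = V(0,0) = 1.7429


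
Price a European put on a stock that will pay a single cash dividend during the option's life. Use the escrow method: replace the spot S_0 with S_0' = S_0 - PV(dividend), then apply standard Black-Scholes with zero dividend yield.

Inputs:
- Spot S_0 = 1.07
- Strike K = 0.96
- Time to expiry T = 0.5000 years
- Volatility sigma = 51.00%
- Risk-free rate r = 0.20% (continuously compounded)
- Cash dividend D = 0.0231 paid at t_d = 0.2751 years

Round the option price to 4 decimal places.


Answer: Price = 0.1038

Derivation:
PV(D) = D * exp(-r * t_d) = 0.0231 * 0.99944995 = 0.02308729
S_0' = S_0 - PV(D) = 1.0700 - 0.02308729 = 1.04691271
d1 = (ln(S_0'/K) + (r + sigma^2/2)*T) / (sigma*sqrt(T)) = 0.42341151
d2 = d1 - sigma*sqrt(T) = 0.06278705
exp(-rT) = 0.99900050
N(-d1) = 0.33599752; N(-d2) = 0.47496804
P = K * exp(-rT) * N(-d2) - S_0' * N(-d1) = 0.9600 * 0.99900050 * 0.47496804 - 1.04691271 * 0.33599752 = 0.1038


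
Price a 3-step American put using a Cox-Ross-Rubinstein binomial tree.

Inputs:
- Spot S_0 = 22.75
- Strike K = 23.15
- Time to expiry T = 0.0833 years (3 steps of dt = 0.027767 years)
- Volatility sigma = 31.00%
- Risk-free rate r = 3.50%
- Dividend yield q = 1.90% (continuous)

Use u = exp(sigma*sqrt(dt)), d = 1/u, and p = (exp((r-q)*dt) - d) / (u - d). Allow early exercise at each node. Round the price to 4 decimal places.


dt = T/N = 0.027767
u = exp(sigma*sqrt(dt)) = 1.053014; d = 1/u = 0.949655
p = (exp((r-q)*dt) - d) / (u - d) = 0.491388
Discount per step: exp(-r*dt) = 0.999029
Stock lattice S(k, i) with i counting down-moves:
  k=0: S(0,0) = 22.7500
  k=1: S(1,0) = 23.9561; S(1,1) = 21.6047
  k=2: S(2,0) = 25.2261; S(2,1) = 22.7500; S(2,2) = 20.5170
  k=3: S(3,0) = 26.5634; S(3,1) = 23.9561; S(3,2) = 21.6047; S(3,3) = 19.4840
Terminal payoffs V(N, i) = max(K - S_T, 0):
  V(3,0) = 0.000000; V(3,1) = 0.000000; V(3,2) = 1.545345; V(3,3) = 3.665951
Backward induction: V(k, i) = exp(-r*dt) * [p * V(k+1, i) + (1-p) * V(k+1, i+1)]; then take max(V_cont, immediate exercise) for American.
  V(2,0) = exp(-r*dt) * [p*0.000000 + (1-p)*0.000000] = 0.000000; exercise = 0.000000; V(2,0) = max -> 0.000000
  V(2,1) = exp(-r*dt) * [p*0.000000 + (1-p)*1.545345] = 0.785217; exercise = 0.400000; V(2,1) = max -> 0.785217
  V(2,2) = exp(-r*dt) * [p*1.545345 + (1-p)*3.665951] = 2.621361; exercise = 2.633027; V(2,2) = max -> 2.633027
  V(1,0) = exp(-r*dt) * [p*0.000000 + (1-p)*0.785217] = 0.398983; exercise = 0.000000; V(1,0) = max -> 0.398983
  V(1,1) = exp(-r*dt) * [p*0.785217 + (1-p)*2.633027] = 1.723360; exercise = 1.545345; V(1,1) = max -> 1.723360
  V(0,0) = exp(-r*dt) * [p*0.398983 + (1-p)*1.723360] = 1.071535; exercise = 0.400000; V(0,0) = max -> 1.071535

Answer: Price = V(0,0) = 1.0715


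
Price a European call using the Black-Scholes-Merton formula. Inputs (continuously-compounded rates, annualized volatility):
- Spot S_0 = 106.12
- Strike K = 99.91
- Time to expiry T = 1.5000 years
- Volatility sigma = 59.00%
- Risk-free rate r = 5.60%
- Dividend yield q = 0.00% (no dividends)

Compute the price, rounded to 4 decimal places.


Answer: Price = 35.5875

Derivation:
d1 = (ln(S/K) + (r - q + 0.5*sigma^2) * T) / (sigma * sqrt(T)) = 0.56099646
d2 = d1 - sigma * sqrt(T) = -0.16160301
exp(-rT) = 0.91943126; exp(-qT) = 1.00000000
C = S_0 * exp(-qT) * N(d1) - K * exp(-rT) * N(d2)
N(d1) = 0.71260003; N(d2) = 0.43580924
C = 106.1200 * 1.00000000 * 0.71260003 - 99.9100 * 0.91943126 * 0.43580924 = 35.5875


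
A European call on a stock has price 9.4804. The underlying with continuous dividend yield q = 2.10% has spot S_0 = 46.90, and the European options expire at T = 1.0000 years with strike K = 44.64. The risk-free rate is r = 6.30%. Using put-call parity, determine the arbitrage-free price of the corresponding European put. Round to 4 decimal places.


Answer: Put price = 5.4695

Derivation:
Put-call parity: C - P = S_0 * exp(-qT) - K * exp(-rT).
S_0 * exp(-qT) = 46.9000 * 0.97921896 = 45.92536944
K * exp(-rT) = 44.6400 * 0.93894347 = 41.91443667
P = C - S*exp(-qT) + K*exp(-rT)
P = 9.4804 - 45.92536944 + 41.91443667 = 5.4695


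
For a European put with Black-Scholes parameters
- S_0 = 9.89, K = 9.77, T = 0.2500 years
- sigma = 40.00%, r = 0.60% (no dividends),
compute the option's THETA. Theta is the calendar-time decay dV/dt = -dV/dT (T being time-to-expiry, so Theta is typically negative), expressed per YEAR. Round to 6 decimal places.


Answer: Theta = -1.525959

Derivation:
d1 = 0.1685383979; d2 = -0.0314616021
phi(d1) = 0.3933163107; exp(-qT) = 1.0000000000; exp(-rT) = 0.9985011244
Theta = -S*exp(-qT)*phi(d1)*sigma/(2*sqrt(T)) + r*K*exp(-rT)*N(-d2) - q*S*exp(-qT)*N(-d1)
N(-d1) = 0.4330798693; N(-d2) = 0.5125492930; sqrt(T) = 0.5000000000
Term 1 = -9.8900 * 1.0000000000 * 0.3933163107 * 0.4000 / (2 * 0.5000000000) = -1.5559593251
Term 2 = 0.0060 * 9.7700 * 0.9985011244 * 0.5125492930 = 0.0300006049
Term 3 = 0 (no dividend yield, q = 0)
Theta = -1.5559593251 + (0.0300006049) + (0.0000000000) = -1.525959


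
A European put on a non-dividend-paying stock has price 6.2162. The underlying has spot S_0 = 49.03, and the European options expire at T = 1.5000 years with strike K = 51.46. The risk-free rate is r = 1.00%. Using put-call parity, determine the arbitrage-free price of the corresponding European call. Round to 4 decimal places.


Answer: Call price = 4.5523

Derivation:
Put-call parity: C - P = S_0 * exp(-qT) - K * exp(-rT).
S_0 * exp(-qT) = 49.0300 * 1.00000000 = 49.03000000
K * exp(-rT) = 51.4600 * 0.98511194 = 50.69386041
C = P + S*exp(-qT) - K*exp(-rT)
C = 6.2162 + 49.03000000 - 50.69386041 = 4.5523


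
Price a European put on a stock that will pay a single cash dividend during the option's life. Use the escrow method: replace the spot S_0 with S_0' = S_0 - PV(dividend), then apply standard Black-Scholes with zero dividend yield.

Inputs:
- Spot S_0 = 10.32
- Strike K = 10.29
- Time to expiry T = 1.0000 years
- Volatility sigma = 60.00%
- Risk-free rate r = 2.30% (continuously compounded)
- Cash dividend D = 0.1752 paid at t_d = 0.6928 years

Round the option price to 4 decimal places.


PV(D) = D * exp(-r * t_d) = 0.1752 * 0.98419188 = 0.17243042
S_0' = S_0 - PV(D) = 10.3200 - 0.17243042 = 10.14756958
d1 = (ln(S_0'/K) + (r + sigma^2/2)*T) / (sigma*sqrt(T)) = 0.31510279
d2 = d1 - sigma*sqrt(T) = -0.28489721
exp(-rT) = 0.97726248
N(-d1) = 0.37634180; N(-d2) = 0.61213855
P = K * exp(-rT) * N(-d2) - S_0' * N(-d1) = 10.2900 * 0.97726248 * 0.61213855 - 10.14756958 * 0.37634180 = 2.3367

Answer: Price = 2.3367


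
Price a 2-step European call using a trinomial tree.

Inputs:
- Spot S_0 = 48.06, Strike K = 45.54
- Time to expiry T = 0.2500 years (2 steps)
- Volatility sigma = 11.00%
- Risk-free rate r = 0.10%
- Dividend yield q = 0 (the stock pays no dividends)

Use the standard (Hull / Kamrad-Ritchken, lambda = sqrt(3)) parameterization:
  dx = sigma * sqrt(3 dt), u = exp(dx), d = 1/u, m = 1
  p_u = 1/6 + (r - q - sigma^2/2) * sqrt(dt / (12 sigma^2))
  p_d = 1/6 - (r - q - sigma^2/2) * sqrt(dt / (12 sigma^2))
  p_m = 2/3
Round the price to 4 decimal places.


dt = T/N = 0.125000; dx = sigma*sqrt(3*dt) = 0.067361
u = exp(dx) = 1.069682; d = 1/u = 0.934858
p_u = 0.161981, p_m = 0.666667, p_d = 0.171352
Discount per step: exp(-r*dt) = 0.999875
Stock lattice S(k, j) with j the centered position index:
  k=0: S(0,+0) = 48.0600
  k=1: S(1,-1) = 44.9293; S(1,+0) = 48.0600; S(1,+1) = 51.4089
  k=2: S(2,-2) = 42.0025; S(2,-1) = 44.9293; S(2,+0) = 48.0600; S(2,+1) = 51.4089; S(2,+2) = 54.9911
Terminal payoffs V(N, j) = max(S_T - K, 0):
  V(2,-2) = 0.000000; V(2,-1) = 0.000000; V(2,+0) = 2.520000; V(2,+1) = 5.868894; V(2,+2) = 9.451145
Backward induction: V(k, j) = exp(-r*dt) * [p_u * V(k+1, j+1) + p_m * V(k+1, j) + p_d * V(k+1, j-1)]
  V(1,-1) = exp(-r*dt) * [p_u*2.520000 + p_m*0.000000 + p_d*0.000000] = 0.408141
  V(1,+0) = exp(-r*dt) * [p_u*5.868894 + p_m*2.520000 + p_d*0.000000] = 2.630321
  V(1,+1) = exp(-r*dt) * [p_u*9.451145 + p_m*5.868894 + p_d*2.520000] = 5.874576
  V(0,+0) = exp(-r*dt) * [p_u*5.874576 + p_m*2.630321 + p_d*0.408141] = 2.774707

Answer: Price = V(0,0) = 2.7747


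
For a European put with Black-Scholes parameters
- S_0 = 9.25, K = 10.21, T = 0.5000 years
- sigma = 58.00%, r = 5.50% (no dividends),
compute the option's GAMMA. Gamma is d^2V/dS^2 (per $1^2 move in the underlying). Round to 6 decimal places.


d1 = 0.0313465784; d2 = -0.3787753546
phi(d1) = 0.3987463266; exp(-qT) = 1.0000000000; exp(-rT) = 0.9728746826
Gamma = exp(-qT) * phi(d1) / (S * sigma * sqrt(T)) = 1.0000000000 * 0.3987463266 / (9.2500 * 0.5800 * 0.7071067812) = 0.105109

Answer: Gamma = 0.105109


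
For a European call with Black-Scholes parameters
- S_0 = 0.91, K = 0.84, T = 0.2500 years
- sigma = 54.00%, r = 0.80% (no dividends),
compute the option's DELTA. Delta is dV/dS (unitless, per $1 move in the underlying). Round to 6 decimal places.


d1 = 0.4388618803; d2 = 0.1688618803
phi(d1) = 0.3623160404; exp(-qT) = 1.0000000000; exp(-rT) = 0.9980019987
N(d1) = 0.6696191904
Delta = exp(-qT) * N(d1) = 1.0000000000 * 0.6696191904 = 0.669619

Answer: Delta = 0.669619


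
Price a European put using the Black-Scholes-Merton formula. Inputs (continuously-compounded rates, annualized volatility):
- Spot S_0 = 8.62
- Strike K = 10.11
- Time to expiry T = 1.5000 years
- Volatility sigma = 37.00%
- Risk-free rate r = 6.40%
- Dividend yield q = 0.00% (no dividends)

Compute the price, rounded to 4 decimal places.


d1 = (ln(S/K) + (r - q + 0.5*sigma^2) * T) / (sigma * sqrt(T)) = 0.08658185
d2 = d1 - sigma * sqrt(T) = -0.36657375
exp(-rT) = 0.90846402; exp(-qT) = 1.00000000
P = K * exp(-rT) * N(-d2) - S_0 * exp(-qT) * N(-d1)
N(-d1) = 0.46550195; N(-d2) = 0.64303150
P = 10.1100 * 0.90846402 * 0.64303150 - 8.6200 * 1.00000000 * 0.46550195 = 1.8933

Answer: Price = 1.8933


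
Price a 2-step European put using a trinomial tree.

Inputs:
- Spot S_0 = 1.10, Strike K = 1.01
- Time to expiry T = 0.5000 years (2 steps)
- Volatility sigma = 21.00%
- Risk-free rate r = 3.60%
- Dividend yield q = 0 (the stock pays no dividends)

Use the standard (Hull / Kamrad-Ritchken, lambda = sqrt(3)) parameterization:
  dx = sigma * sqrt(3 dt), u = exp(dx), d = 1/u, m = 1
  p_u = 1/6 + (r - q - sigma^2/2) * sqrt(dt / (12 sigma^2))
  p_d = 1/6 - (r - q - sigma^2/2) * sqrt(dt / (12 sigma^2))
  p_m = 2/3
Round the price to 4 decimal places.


dt = T/N = 0.250000; dx = sigma*sqrt(3*dt) = 0.181865
u = exp(dx) = 1.199453; d = 1/u = 0.833714
p_u = 0.176255, p_m = 0.666667, p_d = 0.157079
Discount per step: exp(-r*dt) = 0.991040
Stock lattice S(k, j) with j the centered position index:
  k=0: S(0,+0) = 1.1000
  k=1: S(1,-1) = 0.9171; S(1,+0) = 1.1000; S(1,+1) = 1.3194
  k=2: S(2,-2) = 0.7646; S(2,-1) = 0.9171; S(2,+0) = 1.1000; S(2,+1) = 1.3194; S(2,+2) = 1.5826
Terminal payoffs V(N, j) = max(K - S_T, 0):
  V(2,-2) = 0.245414; V(2,-1) = 0.092915; V(2,+0) = 0.000000; V(2,+1) = 0.000000; V(2,+2) = 0.000000
Backward induction: V(k, j) = exp(-r*dt) * [p_u * V(k+1, j+1) + p_m * V(k+1, j) + p_d * V(k+1, j-1)]
  V(1,-1) = exp(-r*dt) * [p_u*0.000000 + p_m*0.092915 + p_d*0.245414] = 0.099592
  V(1,+0) = exp(-r*dt) * [p_u*0.000000 + p_m*0.000000 + p_d*0.092915] = 0.014464
  V(1,+1) = exp(-r*dt) * [p_u*0.000000 + p_m*0.000000 + p_d*0.000000] = 0.000000
  V(0,+0) = exp(-r*dt) * [p_u*0.000000 + p_m*0.014464 + p_d*0.099592] = 0.025060

Answer: Price = V(0,0) = 0.0251


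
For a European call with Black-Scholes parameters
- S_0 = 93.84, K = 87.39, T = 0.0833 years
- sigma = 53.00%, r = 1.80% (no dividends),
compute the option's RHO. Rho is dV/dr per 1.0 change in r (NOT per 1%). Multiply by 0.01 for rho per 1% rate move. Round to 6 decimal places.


d1 = 0.5518125414; d2 = 0.3988453227
phi(d1) = 0.3426015826; exp(-qT) = 1.0000000000; exp(-rT) = 0.9985017235
N(d2) = 0.6549964103
Rho = K*T*exp(-rT)*N(d2) = 87.3900 * 0.0833 * 0.9985017235 * 0.6549964103 = 4.760959

Answer: Rho = 4.760959


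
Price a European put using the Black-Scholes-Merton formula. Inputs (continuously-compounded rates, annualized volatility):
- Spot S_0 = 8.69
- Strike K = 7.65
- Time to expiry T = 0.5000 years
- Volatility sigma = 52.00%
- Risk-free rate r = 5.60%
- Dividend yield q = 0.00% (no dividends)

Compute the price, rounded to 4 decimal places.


d1 = (ln(S/K) + (r - q + 0.5*sigma^2) * T) / (sigma * sqrt(T)) = 0.60666306
d2 = d1 - sigma * sqrt(T) = 0.23896753
exp(-rT) = 0.97238837; exp(-qT) = 1.00000000
P = K * exp(-rT) * N(-d2) - S_0 * exp(-qT) * N(-d1)
N(-d1) = 0.27203727; N(-d2) = 0.40556538
P = 7.6500 * 0.97238837 * 0.40556538 - 8.6900 * 1.00000000 * 0.27203727 = 0.6529

Answer: Price = 0.6529


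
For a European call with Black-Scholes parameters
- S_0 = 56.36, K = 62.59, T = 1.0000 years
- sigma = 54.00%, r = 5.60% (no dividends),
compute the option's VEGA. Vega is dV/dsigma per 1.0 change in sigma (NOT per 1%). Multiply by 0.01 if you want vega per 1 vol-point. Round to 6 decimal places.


Answer: Vega = 22.124885

Derivation:
d1 = 0.1795447520; d2 = -0.3604552480
phi(d1) = 0.3925636096; exp(-qT) = 1.0000000000; exp(-rT) = 0.9455391359
Vega = S * exp(-qT) * phi(d1) * sqrt(T) = 56.3600 * 1.0000000000 * 0.3925636096 * 1.0000000000 = 22.124885


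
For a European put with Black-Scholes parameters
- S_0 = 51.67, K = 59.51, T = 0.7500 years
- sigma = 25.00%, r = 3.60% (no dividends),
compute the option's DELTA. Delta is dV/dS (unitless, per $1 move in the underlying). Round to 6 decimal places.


d1 = -0.4195235981; d2 = -0.6360299490
phi(d1) = 0.3653357234; exp(-qT) = 1.0000000000; exp(-rT) = 0.9733612415
N(-d1) = 0.6625832439
Delta = -exp(-qT) * N(-d1) = -1.0000000000 * 0.6625832439 = -0.662583

Answer: Delta = -0.662583


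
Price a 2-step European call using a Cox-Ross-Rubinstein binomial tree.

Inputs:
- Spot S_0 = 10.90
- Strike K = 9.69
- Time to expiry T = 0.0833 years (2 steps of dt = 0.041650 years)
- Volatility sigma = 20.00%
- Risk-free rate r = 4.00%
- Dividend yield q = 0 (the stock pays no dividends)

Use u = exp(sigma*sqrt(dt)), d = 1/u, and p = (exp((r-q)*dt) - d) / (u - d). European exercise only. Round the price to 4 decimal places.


Answer: Price = V(0,0) = 1.2422

Derivation:
dt = T/N = 0.041650
u = exp(sigma*sqrt(dt)) = 1.041661; d = 1/u = 0.960005
p = (exp((r-q)*dt) - d) / (u - d) = 0.510217
Discount per step: exp(-r*dt) = 0.998335
Stock lattice S(k, i) with i counting down-moves:
  k=0: S(0,0) = 10.9000
  k=1: S(1,0) = 11.3541; S(1,1) = 10.4641
  k=2: S(2,0) = 11.8271; S(2,1) = 10.9000; S(2,2) = 10.0455
Terminal payoffs V(N, i) = max(S_T - K, 0):
  V(2,0) = 2.137131; V(2,1) = 1.210000; V(2,2) = 0.355547
Backward induction: V(k, i) = exp(-r*dt) * [p * V(k+1, i) + (1-p) * V(k+1, i+1)].
  V(1,0) = exp(-r*dt) * [p*2.137131 + (1-p)*1.210000] = 1.680236
  V(1,1) = exp(-r*dt) * [p*1.210000 + (1-p)*0.355547] = 0.790186
  V(0,0) = exp(-r*dt) * [p*1.680236 + (1-p)*0.790186] = 1.242233


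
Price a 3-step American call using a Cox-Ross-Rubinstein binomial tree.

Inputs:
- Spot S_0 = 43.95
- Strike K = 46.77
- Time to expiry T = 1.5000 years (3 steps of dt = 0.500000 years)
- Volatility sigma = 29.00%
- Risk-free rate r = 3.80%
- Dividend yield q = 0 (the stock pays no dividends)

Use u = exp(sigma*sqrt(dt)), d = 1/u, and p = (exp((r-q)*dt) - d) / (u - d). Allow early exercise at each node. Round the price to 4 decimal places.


dt = T/N = 0.500000
u = exp(sigma*sqrt(dt)) = 1.227600; d = 1/u = 0.814598
p = (exp((r-q)*dt) - d) / (u - d) = 0.495358
Discount per step: exp(-r*dt) = 0.981179
Stock lattice S(k, i) with i counting down-moves:
  k=0: S(0,0) = 43.9500
  k=1: S(1,0) = 53.9530; S(1,1) = 35.8016
  k=2: S(2,0) = 66.2327; S(2,1) = 43.9500; S(2,2) = 29.1639
  k=3: S(3,0) = 81.3073; S(3,1) = 53.9530; S(3,2) = 35.8016; S(3,3) = 23.7568
Terminal payoffs V(N, i) = max(S_T - K, 0):
  V(3,0) = 34.537277; V(3,1) = 7.183016; V(3,2) = 0.000000; V(3,3) = 0.000000
Backward induction: V(k, i) = exp(-r*dt) * [p * V(k+1, i) + (1-p) * V(k+1, i+1)]; then take max(V_cont, immediate exercise) for American.
  V(2,0) = exp(-r*dt) * [p*34.537277 + (1-p)*7.183016] = 20.342958; exercise = 19.462717; V(2,0) = max -> 20.342958
  V(2,1) = exp(-r*dt) * [p*7.183016 + (1-p)*0.000000] = 3.491198; exercise = 0.000000; V(2,1) = max -> 3.491198
  V(2,2) = exp(-r*dt) * [p*0.000000 + (1-p)*0.000000] = 0.000000; exercise = 0.000000; V(2,2) = max -> 0.000000
  V(1,0) = exp(-r*dt) * [p*20.342958 + (1-p)*3.491198] = 11.616039; exercise = 7.183016; V(1,0) = max -> 11.616039
  V(1,1) = exp(-r*dt) * [p*3.491198 + (1-p)*0.000000] = 1.696845; exercise = 0.000000; V(1,1) = max -> 1.696845
  V(0,0) = exp(-r*dt) * [p*11.616039 + (1-p)*1.696845] = 6.485986; exercise = 0.000000; V(0,0) = max -> 6.485986

Answer: Price = V(0,0) = 6.4860


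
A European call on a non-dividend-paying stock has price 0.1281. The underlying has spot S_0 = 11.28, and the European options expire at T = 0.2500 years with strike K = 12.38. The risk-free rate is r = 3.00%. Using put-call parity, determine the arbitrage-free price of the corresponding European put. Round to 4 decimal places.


Answer: Put price = 1.1356

Derivation:
Put-call parity: C - P = S_0 * exp(-qT) - K * exp(-rT).
S_0 * exp(-qT) = 11.2800 * 1.00000000 = 11.28000000
K * exp(-rT) = 12.3800 * 0.99252805 = 12.28749732
P = C - S*exp(-qT) + K*exp(-rT)
P = 0.1281 - 11.28000000 + 12.28749732 = 1.1356


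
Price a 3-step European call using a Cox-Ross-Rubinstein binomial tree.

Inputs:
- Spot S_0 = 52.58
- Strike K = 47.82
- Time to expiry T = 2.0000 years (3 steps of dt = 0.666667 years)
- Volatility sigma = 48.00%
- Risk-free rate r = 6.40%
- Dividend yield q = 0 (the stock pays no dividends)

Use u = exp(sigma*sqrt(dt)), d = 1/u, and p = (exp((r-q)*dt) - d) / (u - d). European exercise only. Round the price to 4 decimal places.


Answer: Price = V(0,0) = 19.3122

Derivation:
dt = T/N = 0.666667
u = exp(sigma*sqrt(dt)) = 1.479817; d = 1/u = 0.675759
p = (exp((r-q)*dt) - d) / (u - d) = 0.457468
Discount per step: exp(-r*dt) = 0.958231
Stock lattice S(k, i) with i counting down-moves:
  k=0: S(0,0) = 52.5800
  k=1: S(1,0) = 77.8088; S(1,1) = 35.5314
  k=2: S(2,0) = 115.1427; S(2,1) = 52.5800; S(2,2) = 24.0107
  k=3: S(3,0) = 170.3902; S(3,1) = 77.8088; S(3,2) = 35.5314; S(3,3) = 16.2254
Terminal payoffs V(N, i) = max(S_T - K, 0):
  V(3,0) = 122.570165; V(3,1) = 29.988772; V(3,2) = 0.000000; V(3,3) = 0.000000
Backward induction: V(k, i) = exp(-r*dt) * [p * V(k+1, i) + (1-p) * V(k+1, i+1)].
  V(2,0) = exp(-r*dt) * [p*122.570165 + (1-p)*29.988772] = 69.320141
  V(2,1) = exp(-r*dt) * [p*29.988772 + (1-p)*0.000000] = 13.145878
  V(2,2) = exp(-r*dt) * [p*0.000000 + (1-p)*0.000000] = 0.000000
  V(1,0) = exp(-r*dt) * [p*69.320141 + (1-p)*13.145878] = 37.221333
  V(1,1) = exp(-r*dt) * [p*13.145878 + (1-p)*0.000000] = 5.762627
  V(0,0) = exp(-r*dt) * [p*37.221333 + (1-p)*5.762627] = 19.312164


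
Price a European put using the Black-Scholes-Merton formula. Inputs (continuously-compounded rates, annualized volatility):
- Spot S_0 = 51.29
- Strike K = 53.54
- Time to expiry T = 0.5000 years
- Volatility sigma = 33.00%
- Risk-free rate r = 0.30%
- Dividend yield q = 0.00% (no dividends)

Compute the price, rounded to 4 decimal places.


d1 = (ln(S/K) + (r - q + 0.5*sigma^2) * T) / (sigma * sqrt(T)) = -0.06088934
d2 = d1 - sigma * sqrt(T) = -0.29423457
exp(-rT) = 0.99850112; exp(-qT) = 1.00000000
P = K * exp(-rT) * N(-d2) - S_0 * exp(-qT) * N(-d1)
N(-d1) = 0.52427633; N(-d2) = 0.61571067
P = 53.5400 * 0.99850112 * 0.61571067 - 51.2900 * 1.00000000 * 0.52427633 = 6.0256

Answer: Price = 6.0256


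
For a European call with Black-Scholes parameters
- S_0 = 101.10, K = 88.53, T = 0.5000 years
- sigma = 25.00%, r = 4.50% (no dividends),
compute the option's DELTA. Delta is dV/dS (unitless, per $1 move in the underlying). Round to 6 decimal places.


Answer: Delta = 0.833158

Derivation:
d1 = 0.9667204612; d2 = 0.7899437659
phi(d1) = 0.2500204016; exp(-qT) = 1.0000000000; exp(-rT) = 0.9777512372
N(d1) = 0.8331581022
Delta = exp(-qT) * N(d1) = 1.0000000000 * 0.8331581022 = 0.833158


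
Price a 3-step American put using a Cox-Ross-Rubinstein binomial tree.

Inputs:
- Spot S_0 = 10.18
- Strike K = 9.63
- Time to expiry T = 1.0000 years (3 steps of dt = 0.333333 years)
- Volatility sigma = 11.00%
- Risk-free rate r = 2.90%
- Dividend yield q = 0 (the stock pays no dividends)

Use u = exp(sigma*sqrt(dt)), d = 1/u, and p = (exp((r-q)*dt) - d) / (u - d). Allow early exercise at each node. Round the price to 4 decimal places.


Answer: Price = V(0,0) = 0.1419

Derivation:
dt = T/N = 0.333333
u = exp(sigma*sqrt(dt)) = 1.065569; d = 1/u = 0.938466
p = (exp((r-q)*dt) - d) / (u - d) = 0.560551
Discount per step: exp(-r*dt) = 0.990380
Stock lattice S(k, i) with i counting down-moves:
  k=0: S(0,0) = 10.1800
  k=1: S(1,0) = 10.8475; S(1,1) = 9.5536
  k=2: S(2,0) = 11.5587; S(2,1) = 10.1800; S(2,2) = 8.9657
  k=3: S(3,0) = 12.3166; S(3,1) = 10.8475; S(3,2) = 9.5536; S(3,3) = 8.4140
Terminal payoffs V(N, i) = max(K - S_T, 0):
  V(3,0) = 0.000000; V(3,1) = 0.000000; V(3,2) = 0.076415; V(3,3) = 1.215979
Backward induction: V(k, i) = exp(-r*dt) * [p * V(k+1, i) + (1-p) * V(k+1, i+1)]; then take max(V_cont, immediate exercise) for American.
  V(2,0) = exp(-r*dt) * [p*0.000000 + (1-p)*0.000000] = 0.000000; exercise = 0.000000; V(2,0) = max -> 0.000000
  V(2,1) = exp(-r*dt) * [p*0.000000 + (1-p)*0.076415] = 0.033257; exercise = 0.000000; V(2,1) = max -> 0.033257
  V(2,2) = exp(-r*dt) * [p*0.076415 + (1-p)*1.215979] = 0.571643; exercise = 0.664284; V(2,2) = max -> 0.664284
  V(1,0) = exp(-r*dt) * [p*0.000000 + (1-p)*0.033257] = 0.014474; exercise = 0.000000; V(1,0) = max -> 0.014474
  V(1,1) = exp(-r*dt) * [p*0.033257 + (1-p)*0.664284] = 0.307574; exercise = 0.076415; V(1,1) = max -> 0.307574
  V(0,0) = exp(-r*dt) * [p*0.014474 + (1-p)*0.307574] = 0.141898; exercise = 0.000000; V(0,0) = max -> 0.141898


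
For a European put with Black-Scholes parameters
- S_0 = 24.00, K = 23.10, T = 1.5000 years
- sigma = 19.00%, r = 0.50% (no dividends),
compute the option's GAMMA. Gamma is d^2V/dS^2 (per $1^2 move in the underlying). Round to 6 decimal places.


d1 = 0.3128308362; d2 = 0.0801293106
phi(d1) = 0.3798913078; exp(-qT) = 1.0000000000; exp(-rT) = 0.9925280548
Gamma = exp(-qT) * phi(d1) / (S * sigma * sqrt(T)) = 1.0000000000 * 0.3798913078 / (24.0000 * 0.1900 * 1.2247448714) = 0.068022

Answer: Gamma = 0.068022


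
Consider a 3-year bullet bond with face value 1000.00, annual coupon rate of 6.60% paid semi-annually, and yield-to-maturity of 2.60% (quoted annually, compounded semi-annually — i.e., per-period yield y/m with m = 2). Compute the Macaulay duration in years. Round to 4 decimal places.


Answer: Macaulay duration = 2.7845 years

Derivation:
Coupon per period c = face * coupon_rate / m = 33.000000
Periods per year m = 2; per-period yield y/m = 0.013000
Number of cashflows N = 6
Cashflows (t years, CF_t, discount factor 1/(1+y/m)^(m*t), PV):
  t = 0.5000: CF_t = 33.000000, DF = 0.987167, PV = 32.576505
  t = 1.0000: CF_t = 33.000000, DF = 0.974498, PV = 32.158446
  t = 1.5000: CF_t = 33.000000, DF = 0.961992, PV = 31.745751
  t = 2.0000: CF_t = 33.000000, DF = 0.949647, PV = 31.338352
  t = 2.5000: CF_t = 33.000000, DF = 0.937460, PV = 30.936182
  t = 3.0000: CF_t = 1033.000000, DF = 0.925429, PV = 955.968648
Price P = sum_t PV_t = 1114.723884
Macaulay numerator sum_t t * PV_t:
  t * PV_t at t = 0.5000: 16.288253
  t * PV_t at t = 1.0000: 32.158446
  t * PV_t at t = 1.5000: 47.618626
  t * PV_t at t = 2.0000: 62.676705
  t * PV_t at t = 2.5000: 77.340455
  t * PV_t at t = 3.0000: 2867.905944
Macaulay duration D = (sum_t t * PV_t) / P = 3103.988428 / 1114.723884 = 2.784536


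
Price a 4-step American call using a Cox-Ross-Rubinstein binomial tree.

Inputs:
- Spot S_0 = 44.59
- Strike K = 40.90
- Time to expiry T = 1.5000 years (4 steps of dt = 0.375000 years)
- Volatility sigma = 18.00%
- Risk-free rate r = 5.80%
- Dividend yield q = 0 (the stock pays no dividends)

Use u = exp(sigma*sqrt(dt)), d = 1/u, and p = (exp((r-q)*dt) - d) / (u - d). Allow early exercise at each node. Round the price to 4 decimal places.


dt = T/N = 0.375000
u = exp(sigma*sqrt(dt)) = 1.116532; d = 1/u = 0.895631
p = (exp((r-q)*dt) - d) / (u - d) = 0.572010
Discount per step: exp(-r*dt) = 0.978485
Stock lattice S(k, i) with i counting down-moves:
  k=0: S(0,0) = 44.5900
  k=1: S(1,0) = 49.7861; S(1,1) = 39.9362
  k=2: S(2,0) = 55.5878; S(2,1) = 44.5900; S(2,2) = 35.7681
  k=3: S(3,0) = 62.0655; S(3,1) = 49.7861; S(3,2) = 39.9362; S(3,3) = 32.0350
  k=4: S(4,0) = 69.2981; S(4,1) = 55.5878; S(4,2) = 44.5900; S(4,3) = 35.7681; S(4,4) = 28.6915
Terminal payoffs V(N, i) = max(S_T - K, 0):
  V(4,0) = 28.398120; V(4,1) = 14.687797; V(4,2) = 3.690000; V(4,3) = 0.000000; V(4,4) = 0.000000
Backward induction: V(k, i) = exp(-r*dt) * [p * V(k+1, i) + (1-p) * V(k+1, i+1)]; then take max(V_cont, immediate exercise) for American.
  V(3,0) = exp(-r*dt) * [p*28.398120 + (1-p)*14.687797] = 22.045499; exercise = 21.165528; V(3,0) = max -> 22.045499
  V(3,1) = exp(-r*dt) * [p*14.687797 + (1-p)*3.690000] = 9.766112; exercise = 8.886141; V(3,1) = max -> 9.766112
  V(3,2) = exp(-r*dt) * [p*3.690000 + (1-p)*0.000000] = 2.065305; exercise = 0.000000; V(3,2) = max -> 2.065305
  V(3,3) = exp(-r*dt) * [p*0.000000 + (1-p)*0.000000] = 0.000000; exercise = 0.000000; V(3,3) = max -> 0.000000
  V(2,0) = exp(-r*dt) * [p*22.045499 + (1-p)*9.766112] = 16.428805; exercise = 14.687797; V(2,0) = max -> 16.428805
  V(2,1) = exp(-r*dt) * [p*9.766112 + (1-p)*2.065305] = 6.331036; exercise = 3.690000; V(2,1) = max -> 6.331036
  V(2,2) = exp(-r*dt) * [p*2.065305 + (1-p)*0.000000] = 1.155958; exercise = 0.000000; V(2,2) = max -> 1.155958
  V(1,0) = exp(-r*dt) * [p*16.428805 + (1-p)*6.331036] = 11.846577; exercise = 8.886141; V(1,0) = max -> 11.846577
  V(1,1) = exp(-r*dt) * [p*6.331036 + (1-p)*1.155958] = 4.027596; exercise = 0.000000; V(1,1) = max -> 4.027596
  V(0,0) = exp(-r*dt) * [p*11.846577 + (1-p)*4.027596] = 8.317251; exercise = 3.690000; V(0,0) = max -> 8.317251

Answer: Price = V(0,0) = 8.3173


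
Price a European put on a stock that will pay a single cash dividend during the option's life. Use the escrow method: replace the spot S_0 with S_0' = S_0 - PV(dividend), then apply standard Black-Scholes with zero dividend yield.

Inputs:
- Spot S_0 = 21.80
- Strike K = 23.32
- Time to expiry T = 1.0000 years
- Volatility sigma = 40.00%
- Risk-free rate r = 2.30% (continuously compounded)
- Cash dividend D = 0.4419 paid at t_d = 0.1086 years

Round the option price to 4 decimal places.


PV(D) = D * exp(-r * t_d) = 0.4419 * 0.99750532 = 0.44079760
S_0' = S_0 - PV(D) = 21.8000 - 0.44079760 = 21.35920240
d1 = (ln(S_0'/K) + (r + sigma^2/2)*T) / (sigma*sqrt(T)) = 0.03792828
d2 = d1 - sigma*sqrt(T) = -0.36207172
exp(-rT) = 0.97726248
N(-d1) = 0.48487243; N(-d2) = 0.64135078
P = K * exp(-rT) * N(-d2) - S_0' * N(-d1) = 23.3200 * 0.97726248 * 0.64135078 - 21.35920240 * 0.48487243 = 4.2597

Answer: Price = 4.2597


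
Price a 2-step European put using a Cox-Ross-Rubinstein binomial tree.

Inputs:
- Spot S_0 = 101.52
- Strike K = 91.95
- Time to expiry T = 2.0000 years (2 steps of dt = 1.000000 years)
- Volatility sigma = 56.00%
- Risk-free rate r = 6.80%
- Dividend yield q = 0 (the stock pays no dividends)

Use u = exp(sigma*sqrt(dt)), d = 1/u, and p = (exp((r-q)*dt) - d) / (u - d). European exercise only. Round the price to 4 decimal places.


Answer: Price = V(0,0) = 17.0823

Derivation:
dt = T/N = 1.000000
u = exp(sigma*sqrt(dt)) = 1.750673; d = 1/u = 0.571209
p = (exp((r-q)*dt) - d) / (u - d) = 0.423206
Discount per step: exp(-r*dt) = 0.934260
Stock lattice S(k, i) with i counting down-moves:
  k=0: S(0,0) = 101.5200
  k=1: S(1,0) = 177.7283; S(1,1) = 57.9891
  k=2: S(2,0) = 311.1440; S(2,1) = 101.5200; S(2,2) = 33.1239
Terminal payoffs V(N, i) = max(K - S_T, 0):
  V(2,0) = 0.000000; V(2,1) = 0.000000; V(2,2) = 58.826075
Backward induction: V(k, i) = exp(-r*dt) * [p * V(k+1, i) + (1-p) * V(k+1, i+1)].
  V(1,0) = exp(-r*dt) * [p*0.000000 + (1-p)*0.000000] = 0.000000
  V(1,1) = exp(-r*dt) * [p*0.000000 + (1-p)*58.826075] = 31.699939
  V(0,0) = exp(-r*dt) * [p*0.000000 + (1-p)*31.699939] = 17.082325


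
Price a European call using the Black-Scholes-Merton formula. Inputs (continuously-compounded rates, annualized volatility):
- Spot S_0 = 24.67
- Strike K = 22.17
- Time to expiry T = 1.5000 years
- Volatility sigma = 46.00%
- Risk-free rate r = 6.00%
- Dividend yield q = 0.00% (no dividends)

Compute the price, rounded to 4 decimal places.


d1 = (ln(S/K) + (r - q + 0.5*sigma^2) * T) / (sigma * sqrt(T)) = 0.63109489
d2 = d1 - sigma * sqrt(T) = 0.06771225
exp(-rT) = 0.91393119; exp(-qT) = 1.00000000
C = S_0 * exp(-qT) * N(d1) - K * exp(-rT) * N(d2)
N(d1) = 0.73601076; N(d2) = 0.52699265
C = 24.6700 * 1.00000000 * 0.73601076 - 22.1700 * 0.91393119 * 0.52699265 = 7.4795

Answer: Price = 7.4795


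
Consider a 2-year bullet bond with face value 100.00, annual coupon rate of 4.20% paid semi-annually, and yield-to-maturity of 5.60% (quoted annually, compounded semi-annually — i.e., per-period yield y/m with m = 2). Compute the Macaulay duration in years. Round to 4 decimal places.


Answer: Macaulay duration = 1.9382 years

Derivation:
Coupon per period c = face * coupon_rate / m = 2.100000
Periods per year m = 2; per-period yield y/m = 0.028000
Number of cashflows N = 4
Cashflows (t years, CF_t, discount factor 1/(1+y/m)^(m*t), PV):
  t = 0.5000: CF_t = 2.100000, DF = 0.972763, PV = 2.042802
  t = 1.0000: CF_t = 2.100000, DF = 0.946267, PV = 1.987161
  t = 1.5000: CF_t = 2.100000, DF = 0.920493, PV = 1.933036
  t = 2.0000: CF_t = 102.100000, DF = 0.895422, PV = 91.422540
Price P = sum_t PV_t = 97.385539
Macaulay numerator sum_t t * PV_t:
  t * PV_t at t = 0.5000: 1.021401
  t * PV_t at t = 1.0000: 1.987161
  t * PV_t at t = 1.5000: 2.899554
  t * PV_t at t = 2.0000: 182.845080
Macaulay duration D = (sum_t t * PV_t) / P = 188.753196 / 97.385539 = 1.938206


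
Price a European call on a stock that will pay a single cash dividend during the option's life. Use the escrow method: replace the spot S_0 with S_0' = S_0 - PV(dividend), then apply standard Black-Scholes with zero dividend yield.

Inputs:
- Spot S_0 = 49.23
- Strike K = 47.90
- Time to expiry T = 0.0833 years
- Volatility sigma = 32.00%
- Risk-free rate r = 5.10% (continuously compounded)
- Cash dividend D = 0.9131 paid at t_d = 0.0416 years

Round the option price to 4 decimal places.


Answer: Price = 2.0965

Derivation:
PV(D) = D * exp(-r * t_d) = 0.9131 * 0.99788065 = 0.91116482
S_0' = S_0 - PV(D) = 49.2300 - 0.91116482 = 48.31883518
d1 = (ln(S_0'/K) + (r + sigma^2/2)*T) / (sigma*sqrt(T)) = 0.18644063
d2 = d1 - sigma*sqrt(T) = 0.09408306
exp(-rT) = 0.99576071
N(d1) = 0.57395038; N(d2) = 0.53747841
C = S_0' * N(d1) - K * exp(-rT) * N(d2) = 48.31883518 * 0.57395038 - 47.9000 * 0.99576071 * 0.53747841 = 2.0965
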